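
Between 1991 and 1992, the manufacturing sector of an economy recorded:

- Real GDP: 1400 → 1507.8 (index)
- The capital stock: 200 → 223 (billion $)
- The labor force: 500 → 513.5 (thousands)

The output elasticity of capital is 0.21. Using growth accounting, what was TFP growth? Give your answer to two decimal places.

3.15%

Real GDP growth = (1507.8 − 1400) / 1400 = 7.7%.
The capital stock growth = (223 − 200) / 200 = 11.5%.
The labor force growth = (513.5 − 500) / 500 = 2.7%.
Labor's share = 1 − 0.21 = 0.79.
The capital stock: 0.21 × 11.5 = 2.415 pp.
The labor force: 0.79 × 2.7 = 2.133 pp.
TFP growth = 7.7 − 4.548 = 3.152%.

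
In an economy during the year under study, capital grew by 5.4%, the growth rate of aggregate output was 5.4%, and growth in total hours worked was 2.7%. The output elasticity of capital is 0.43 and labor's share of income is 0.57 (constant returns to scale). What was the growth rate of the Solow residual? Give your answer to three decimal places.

1.539%

Labor's share = 1 − 0.43 = 0.57.
Capital: 0.43 × 5.4 = 2.322 pp.
Total hours worked: 0.57 × 2.7 = 1.539 pp.
TFP growth = 5.4 − 3.861 = 1.539%.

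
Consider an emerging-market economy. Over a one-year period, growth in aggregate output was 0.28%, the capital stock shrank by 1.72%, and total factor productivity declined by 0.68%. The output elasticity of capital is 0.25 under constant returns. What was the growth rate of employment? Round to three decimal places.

Labor's share = 1 − 0.25 = 0.75.
gY = gA + 0.25×(-1.72) + 0.75×g.
0.75×g = 0.28 + 0.68 + 0.43 = 1.39.
g = 1.39 / 0.75 = 1.85333%.

1.853%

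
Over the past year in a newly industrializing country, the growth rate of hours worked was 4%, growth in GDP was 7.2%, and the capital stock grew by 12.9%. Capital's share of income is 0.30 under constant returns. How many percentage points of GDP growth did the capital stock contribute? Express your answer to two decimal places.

3.87 percentage points

Contribution = share × growth = 0.3 × 12.9 = 3.87 pp.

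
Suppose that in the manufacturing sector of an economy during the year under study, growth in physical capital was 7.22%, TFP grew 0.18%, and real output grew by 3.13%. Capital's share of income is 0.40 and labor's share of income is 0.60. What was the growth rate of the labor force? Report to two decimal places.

0.10%

Labor's share = 1 − 0.4 = 0.6.
gY = gA + 0.4×7.22 + 0.6×g.
0.6×g = 3.13 − 0.18 − 2.888 = 0.062.
g = 0.062 / 0.6 = 0.1033%.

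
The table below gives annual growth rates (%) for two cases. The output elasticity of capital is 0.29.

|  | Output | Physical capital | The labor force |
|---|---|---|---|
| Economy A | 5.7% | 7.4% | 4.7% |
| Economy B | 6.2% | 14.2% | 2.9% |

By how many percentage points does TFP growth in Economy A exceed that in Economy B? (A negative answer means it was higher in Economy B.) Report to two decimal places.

0.19 percentage points

Labor's share = 1 − 0.29 = 0.71.
Economy A: TFP = 5.7 − 2.146 − 3.337 = 0.217%.
Economy B: TFP = 6.2 − 4.118 − 2.059 = 0.023%.
Difference = 0.217 − (0.023) = 0.194 pp.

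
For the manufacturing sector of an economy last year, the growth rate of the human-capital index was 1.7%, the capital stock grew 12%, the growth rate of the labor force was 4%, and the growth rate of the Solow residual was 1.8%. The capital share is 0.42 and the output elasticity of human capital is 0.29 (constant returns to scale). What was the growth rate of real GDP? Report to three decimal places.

Real GDP grew 8.493%.

Labor's share = 1 − 0.42 − 0.29 = 0.29.
The capital stock: 0.42 × 12 = 5.04 pp.
The human-capital index: 0.29 × 1.7 = 0.493 pp.
The labor force: 0.29 × 4 = 1.16 pp.
Output growth = 1.8 + 6.693 = 8.493%.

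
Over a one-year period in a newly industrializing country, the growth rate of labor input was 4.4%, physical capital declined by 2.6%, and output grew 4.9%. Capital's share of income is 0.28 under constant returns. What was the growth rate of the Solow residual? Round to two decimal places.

Labor's share = 1 − 0.28 = 0.72.
Physical capital: 0.28 × (-2.6) = -0.728 pp.
Labor input: 0.72 × 4.4 = 3.168 pp.
TFP growth = 4.9 − 2.44 = 2.46%.

2.46%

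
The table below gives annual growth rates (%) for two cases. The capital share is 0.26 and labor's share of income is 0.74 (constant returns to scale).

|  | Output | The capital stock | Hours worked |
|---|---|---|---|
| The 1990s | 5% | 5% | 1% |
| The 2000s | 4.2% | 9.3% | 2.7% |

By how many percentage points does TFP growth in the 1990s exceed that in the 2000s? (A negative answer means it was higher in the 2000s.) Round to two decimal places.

Labor's share = 1 − 0.26 = 0.74.
The 1990s: TFP = 5 − 1.3 − 0.74 = 2.96%.
The 2000s: TFP = 4.2 − 2.418 − 1.998 = -0.216%.
Difference = 2.96 − (-0.216) = 3.176 pp.

3.18 percentage points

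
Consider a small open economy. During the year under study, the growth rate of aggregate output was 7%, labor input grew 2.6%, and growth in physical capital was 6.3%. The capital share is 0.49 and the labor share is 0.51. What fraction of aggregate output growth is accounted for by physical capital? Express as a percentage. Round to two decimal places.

Physical capital contributed 0.49 × 6.3 = 3.087 pp.
Share of growth = 3.087 / 7 × 100 = 44.1%.

Physical capital accounted for 44.10% of growth.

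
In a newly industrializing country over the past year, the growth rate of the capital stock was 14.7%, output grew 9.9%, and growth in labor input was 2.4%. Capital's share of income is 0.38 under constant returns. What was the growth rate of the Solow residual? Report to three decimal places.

Labor's share = 1 − 0.38 = 0.62.
The capital stock: 0.38 × 14.7 = 5.586 pp.
Labor input: 0.62 × 2.4 = 1.488 pp.
TFP growth = 9.9 − 7.074 = 2.826%.

The Solow residual grew 2.826%.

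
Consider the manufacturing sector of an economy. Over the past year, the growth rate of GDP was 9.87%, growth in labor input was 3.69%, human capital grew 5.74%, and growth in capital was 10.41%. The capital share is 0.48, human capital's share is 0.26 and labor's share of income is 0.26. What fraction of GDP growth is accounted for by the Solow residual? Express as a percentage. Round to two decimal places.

The Solow residual accounted for 24.53% of growth.

Labor's share = 1 − 0.48 − 0.26 = 0.26.
Capital: 0.48 × 10.41 = 4.9968 pp.
Human capital: 0.26 × 5.74 = 1.4924 pp.
Labor input: 0.26 × 3.69 = 0.9594 pp.
TFP growth = 9.87 − 7.4486 = 2.4214%.
TFP share of growth = 2.4214 / 9.87 × 100 = 24.5329%.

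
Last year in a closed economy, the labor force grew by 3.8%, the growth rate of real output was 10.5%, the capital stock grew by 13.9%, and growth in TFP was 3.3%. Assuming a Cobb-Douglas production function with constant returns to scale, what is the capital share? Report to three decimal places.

α = 0.337

gY = gA + α·gK + (1−α)·gL, so gY − gA − gL = α(gK − gL).
10.5 − 3.3 − 3.8 = α × (13.9 − 3.8).
3.4 = 10.1 α, so α = 0.33663.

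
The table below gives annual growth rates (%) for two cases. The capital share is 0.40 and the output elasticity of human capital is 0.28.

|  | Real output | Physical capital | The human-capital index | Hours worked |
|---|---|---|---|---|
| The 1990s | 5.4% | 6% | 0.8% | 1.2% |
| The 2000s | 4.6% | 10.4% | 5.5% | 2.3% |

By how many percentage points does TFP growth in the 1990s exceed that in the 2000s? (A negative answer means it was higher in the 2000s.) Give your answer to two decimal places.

Labor's share = 1 − 0.4 − 0.28 = 0.32.
The 1990s: TFP = 5.4 − 2.4 − 0.224 − 0.384 = 2.392%.
The 2000s: TFP = 4.6 − 4.16 − 1.54 − 0.736 = -1.836%.
Difference = 2.392 − (-1.836) = 4.228 pp.

4.23 percentage points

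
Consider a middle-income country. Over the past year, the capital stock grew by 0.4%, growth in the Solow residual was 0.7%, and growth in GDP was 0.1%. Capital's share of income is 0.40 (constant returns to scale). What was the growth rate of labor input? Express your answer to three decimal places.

-1.267%

Labor's share = 1 − 0.4 = 0.6.
gY = gA + 0.4×0.4 + 0.6×g.
0.6×g = 0.1 − 0.7 − 0.16 = -0.76.
g = -0.76 / 0.6 = -1.26667%.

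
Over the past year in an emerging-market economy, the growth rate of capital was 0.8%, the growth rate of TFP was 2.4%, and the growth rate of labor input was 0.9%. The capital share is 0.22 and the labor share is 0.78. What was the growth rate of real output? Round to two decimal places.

Labor's share = 1 − 0.22 = 0.78.
Capital: 0.22 × 0.8 = 0.176 pp.
Labor input: 0.78 × 0.9 = 0.702 pp.
Output growth = 2.4 + 0.878 = 3.278%.

Real output growth was 3.28%.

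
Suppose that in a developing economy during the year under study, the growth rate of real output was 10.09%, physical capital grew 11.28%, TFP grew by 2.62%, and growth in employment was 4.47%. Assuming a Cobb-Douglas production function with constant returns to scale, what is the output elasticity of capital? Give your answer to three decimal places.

gY = gA + α·gK + (1−α)·gL, so gY − gA − gL = α(gK − gL).
10.09 − 2.62 − 4.47 = α × (11.28 − 4.47).
3 = 6.81 α, so α = 0.44053.

α = 0.441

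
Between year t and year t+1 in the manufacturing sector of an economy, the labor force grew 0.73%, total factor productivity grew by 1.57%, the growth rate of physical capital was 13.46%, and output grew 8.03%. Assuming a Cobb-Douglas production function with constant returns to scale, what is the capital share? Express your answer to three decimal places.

α = 0.450

gY = gA + α·gK + (1−α)·gL, so gY − gA − gL = α(gK − gL).
8.03 − 1.57 − 0.73 = α × (13.46 − 0.73).
5.73 = 12.73 α, so α = 0.45012.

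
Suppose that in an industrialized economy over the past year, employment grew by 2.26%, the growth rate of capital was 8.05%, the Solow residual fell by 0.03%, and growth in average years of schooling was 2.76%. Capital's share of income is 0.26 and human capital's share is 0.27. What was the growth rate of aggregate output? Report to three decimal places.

Labor's share = 1 − 0.26 − 0.27 = 0.47.
Capital: 0.26 × 8.05 = 2.093 pp.
Average years of schooling: 0.27 × 2.76 = 0.7452 pp.
Employment: 0.47 × 2.26 = 1.0622 pp.
Output growth = -0.03 + 3.9004 = 3.8704%.

Aggregate output growth was 3.870%.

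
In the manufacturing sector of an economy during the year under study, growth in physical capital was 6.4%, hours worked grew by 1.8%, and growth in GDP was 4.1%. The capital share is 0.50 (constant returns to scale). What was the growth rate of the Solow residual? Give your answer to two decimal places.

Labor's share = 1 − 0.5 = 0.5.
Physical capital: 0.5 × 6.4 = 3.2 pp.
Hours worked: 0.5 × 1.8 = 0.9 pp.
TFP growth = 4.1 − 4.1 = 0%.

0.00%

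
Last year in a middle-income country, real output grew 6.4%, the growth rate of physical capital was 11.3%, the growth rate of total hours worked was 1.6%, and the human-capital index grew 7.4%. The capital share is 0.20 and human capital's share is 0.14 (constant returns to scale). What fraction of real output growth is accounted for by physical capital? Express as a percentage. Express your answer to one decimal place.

35.3%

Physical capital contributed 0.2 × 11.3 = 2.26 pp.
Share of growth = 2.26 / 6.4 × 100 = 35.313%.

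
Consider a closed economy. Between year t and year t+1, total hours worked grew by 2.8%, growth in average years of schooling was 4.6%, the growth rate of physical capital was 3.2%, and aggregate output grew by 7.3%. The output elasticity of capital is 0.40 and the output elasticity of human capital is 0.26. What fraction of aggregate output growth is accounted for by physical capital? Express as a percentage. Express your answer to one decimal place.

Physical capital accounted for 17.5% of growth.

Physical capital contributed 0.4 × 3.2 = 1.28 pp.
Share of growth = 1.28 / 7.3 × 100 = 17.534%.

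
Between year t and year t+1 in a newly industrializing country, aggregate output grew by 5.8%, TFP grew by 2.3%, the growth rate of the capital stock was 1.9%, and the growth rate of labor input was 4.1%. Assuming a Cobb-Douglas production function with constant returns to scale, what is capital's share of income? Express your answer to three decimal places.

gY = gA + α·gK + (1−α)·gL, so gY − gA − gL = α(gK − gL).
5.8 − 2.3 − 4.1 = α × (1.9 − 4.1).
-0.6 = -2.2 α, so α = 0.27273.

α = 0.273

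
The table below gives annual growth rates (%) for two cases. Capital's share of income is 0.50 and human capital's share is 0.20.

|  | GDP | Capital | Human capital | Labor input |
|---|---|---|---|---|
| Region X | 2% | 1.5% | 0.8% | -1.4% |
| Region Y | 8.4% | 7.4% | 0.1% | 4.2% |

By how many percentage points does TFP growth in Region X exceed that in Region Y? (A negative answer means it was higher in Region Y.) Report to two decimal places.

Labor's share = 1 − 0.5 − 0.2 = 0.3.
Region X: TFP = 2 − 0.75 − 0.16 + 0.42 = 1.51%.
Region Y: TFP = 8.4 − 3.7 − 0.02 − 1.26 = 3.42%.
Difference = 1.51 − (3.42) = -1.91 pp.

-1.91 percentage points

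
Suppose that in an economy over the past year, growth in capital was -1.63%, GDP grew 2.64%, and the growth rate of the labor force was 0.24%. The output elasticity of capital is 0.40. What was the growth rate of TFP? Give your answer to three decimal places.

Labor's share = 1 − 0.4 = 0.6.
Capital: 0.4 × (-1.63) = -0.652 pp.
The labor force: 0.6 × 0.24 = 0.144 pp.
TFP growth = 2.64 + 0.508 = 3.148%.

TFP grew 3.148%.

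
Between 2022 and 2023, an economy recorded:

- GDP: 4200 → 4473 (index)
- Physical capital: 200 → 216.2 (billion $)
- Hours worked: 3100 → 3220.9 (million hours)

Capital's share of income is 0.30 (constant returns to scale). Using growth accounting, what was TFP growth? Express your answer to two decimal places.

TFP grew 1.34%.

GDP growth = (4473 − 4200) / 4200 = 6.5%.
Physical capital growth = (216.2 − 200) / 200 = 8.1%.
Hours worked growth = (3220.9 − 3100) / 3100 = 3.9%.
Labor's share = 1 − 0.3 = 0.7.
Physical capital: 0.3 × 8.1 = 2.43 pp.
Hours worked: 0.7 × 3.9 = 2.73 pp.
TFP growth = 6.5 − 5.16 = 1.34%.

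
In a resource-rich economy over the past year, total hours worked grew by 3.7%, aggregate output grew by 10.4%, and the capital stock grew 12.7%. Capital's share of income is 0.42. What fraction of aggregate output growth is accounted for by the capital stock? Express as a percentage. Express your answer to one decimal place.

The capital stock contributed 0.42 × 12.7 = 5.334 pp.
Share of growth = 5.334 / 10.4 × 100 = 51.288%.

The capital stock accounted for 51.3% of growth.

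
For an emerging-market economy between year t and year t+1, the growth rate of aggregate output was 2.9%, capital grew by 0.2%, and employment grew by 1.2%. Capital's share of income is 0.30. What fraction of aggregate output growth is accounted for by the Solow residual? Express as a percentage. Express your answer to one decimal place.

Labor's share = 1 − 0.3 = 0.7.
Capital: 0.3 × 0.2 = 0.06 pp.
Employment: 0.7 × 1.2 = 0.84 pp.
TFP growth = 2.9 − 0.9 = 2%.
TFP share of growth = 2 / 2.9 × 100 = 68.966%.

69.0%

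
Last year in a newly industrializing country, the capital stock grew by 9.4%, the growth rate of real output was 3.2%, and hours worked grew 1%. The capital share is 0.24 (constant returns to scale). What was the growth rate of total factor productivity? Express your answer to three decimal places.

Labor's share = 1 − 0.24 = 0.76.
The capital stock: 0.24 × 9.4 = 2.256 pp.
Hours worked: 0.76 × 1 = 0.76 pp.
TFP growth = 3.2 − 3.016 = 0.184%.

Total factor productivity grew 0.184%.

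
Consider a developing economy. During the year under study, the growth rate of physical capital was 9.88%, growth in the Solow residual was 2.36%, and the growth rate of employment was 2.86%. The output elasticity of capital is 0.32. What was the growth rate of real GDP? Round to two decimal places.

Labor's share = 1 − 0.32 = 0.68.
Physical capital: 0.32 × 9.88 = 3.1616 pp.
Employment: 0.68 × 2.86 = 1.9448 pp.
Output growth = 2.36 + 5.1064 = 7.4664%.

7.47%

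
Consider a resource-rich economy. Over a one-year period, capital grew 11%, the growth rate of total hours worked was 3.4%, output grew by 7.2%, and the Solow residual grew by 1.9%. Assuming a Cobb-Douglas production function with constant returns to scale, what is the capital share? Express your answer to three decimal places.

The capital share is 0.250.

gY = gA + α·gK + (1−α)·gL, so gY − gA − gL = α(gK − gL).
7.2 − 1.9 − 3.4 = α × (11 − 3.4).
1.9 = 7.6 α, so α = 0.25.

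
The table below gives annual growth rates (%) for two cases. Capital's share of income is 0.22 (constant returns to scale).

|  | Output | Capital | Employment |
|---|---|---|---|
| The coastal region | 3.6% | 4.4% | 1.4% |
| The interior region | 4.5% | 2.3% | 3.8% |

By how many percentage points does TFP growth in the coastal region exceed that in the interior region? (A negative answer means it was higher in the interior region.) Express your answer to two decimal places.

0.51 percentage points

Labor's share = 1 − 0.22 = 0.78.
The coastal region: TFP = 3.6 − 0.968 − 1.092 = 1.54%.
The interior region: TFP = 4.5 − 0.506 − 2.964 = 1.03%.
Difference = 1.54 − (1.03) = 0.51 pp.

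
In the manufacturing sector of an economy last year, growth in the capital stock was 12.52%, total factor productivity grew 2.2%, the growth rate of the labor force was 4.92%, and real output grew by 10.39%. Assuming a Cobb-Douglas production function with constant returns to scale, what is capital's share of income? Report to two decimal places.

gY = gA + α·gK + (1−α)·gL, so gY − gA − gL = α(gK − gL).
10.39 − 2.2 − 4.92 = α × (12.52 − 4.92).
3.27 = 7.6 α, so α = 0.4303.

α = 0.43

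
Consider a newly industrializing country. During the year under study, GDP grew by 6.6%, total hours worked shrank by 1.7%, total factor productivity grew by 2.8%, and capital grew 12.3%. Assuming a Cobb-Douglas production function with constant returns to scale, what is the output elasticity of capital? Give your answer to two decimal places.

The output elasticity of capital is 0.39.

gY = gA + α·gK + (1−α)·gL, so gY − gA − gL = α(gK − gL).
6.6 − 2.8 + 1.7 = α × (12.3 − (-1.7)).
5.5 = 14 α, so α = 0.3929.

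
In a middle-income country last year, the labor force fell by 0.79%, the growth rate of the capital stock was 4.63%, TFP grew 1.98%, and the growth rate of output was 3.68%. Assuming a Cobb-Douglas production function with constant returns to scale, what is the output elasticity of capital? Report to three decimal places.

α = 0.459

gY = gA + α·gK + (1−α)·gL, so gY − gA − gL = α(gK − gL).
3.68 − 1.98 + 0.79 = α × (4.63 − (-0.79)).
2.49 = 5.42 α, so α = 0.45941.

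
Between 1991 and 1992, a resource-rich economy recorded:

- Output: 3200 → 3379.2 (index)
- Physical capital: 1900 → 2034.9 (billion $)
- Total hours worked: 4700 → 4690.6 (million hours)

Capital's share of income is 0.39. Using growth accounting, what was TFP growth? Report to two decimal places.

Output growth = (3379.2 − 3200) / 3200 = 5.6%.
Physical capital growth = (2034.9 − 1900) / 1900 = 7.1%.
Total hours worked growth = (4690.6 − 4700) / 4700 = -0.2%.
Labor's share = 1 − 0.39 = 0.61.
Physical capital: 0.39 × 7.1 = 2.769 pp.
Total hours worked: 0.61 × (-0.2) = -0.122 pp.
TFP growth = 5.6 − 2.647 = 2.953%.

2.95%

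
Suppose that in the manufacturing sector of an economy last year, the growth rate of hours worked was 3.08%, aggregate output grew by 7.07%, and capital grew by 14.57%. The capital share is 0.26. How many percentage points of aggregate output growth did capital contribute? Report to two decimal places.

3.79 percentage points

Contribution = share × growth = 0.26 × 14.57 = 3.7882 pp.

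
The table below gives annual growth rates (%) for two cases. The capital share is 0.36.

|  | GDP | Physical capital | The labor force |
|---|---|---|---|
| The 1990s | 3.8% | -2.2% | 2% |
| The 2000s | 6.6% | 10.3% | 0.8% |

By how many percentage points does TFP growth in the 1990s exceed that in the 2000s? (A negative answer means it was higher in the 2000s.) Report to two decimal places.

Labor's share = 1 − 0.36 = 0.64.
The 1990s: TFP = 3.8 + 0.792 − 1.28 = 3.312%.
The 2000s: TFP = 6.6 − 3.708 − 0.512 = 2.38%.
Difference = 3.312 − (2.38) = 0.932 pp.

0.93 percentage points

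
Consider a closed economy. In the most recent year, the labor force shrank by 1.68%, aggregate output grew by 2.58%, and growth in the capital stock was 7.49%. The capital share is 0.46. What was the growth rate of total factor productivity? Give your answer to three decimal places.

0.042%

Labor's share = 1 − 0.46 = 0.54.
The capital stock: 0.46 × 7.49 = 3.4454 pp.
The labor force: 0.54 × (-1.68) = -0.9072 pp.
TFP growth = 2.58 − 2.5382 = 0.0418%.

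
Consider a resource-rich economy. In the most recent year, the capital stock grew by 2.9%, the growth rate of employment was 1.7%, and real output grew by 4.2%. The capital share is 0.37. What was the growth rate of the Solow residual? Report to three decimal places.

The Solow residual growth was 2.056%.

Labor's share = 1 − 0.37 = 0.63.
The capital stock: 0.37 × 2.9 = 1.073 pp.
Employment: 0.63 × 1.7 = 1.071 pp.
TFP growth = 4.2 − 2.144 = 2.056%.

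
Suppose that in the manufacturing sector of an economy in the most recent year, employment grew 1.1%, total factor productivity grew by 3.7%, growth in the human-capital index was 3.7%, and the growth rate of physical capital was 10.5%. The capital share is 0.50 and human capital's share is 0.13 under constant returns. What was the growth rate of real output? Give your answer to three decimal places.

9.838%

Labor's share = 1 − 0.5 − 0.13 = 0.37.
Physical capital: 0.5 × 10.5 = 5.25 pp.
The human-capital index: 0.13 × 3.7 = 0.481 pp.
Employment: 0.37 × 1.1 = 0.407 pp.
Output growth = 3.7 + 6.138 = 9.838%.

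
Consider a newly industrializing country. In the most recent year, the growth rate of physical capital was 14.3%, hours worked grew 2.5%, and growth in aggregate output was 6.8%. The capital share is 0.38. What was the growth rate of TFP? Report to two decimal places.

Labor's share = 1 − 0.38 = 0.62.
Physical capital: 0.38 × 14.3 = 5.434 pp.
Hours worked: 0.62 × 2.5 = 1.55 pp.
TFP growth = 6.8 − 6.984 = -0.184%.

-0.18%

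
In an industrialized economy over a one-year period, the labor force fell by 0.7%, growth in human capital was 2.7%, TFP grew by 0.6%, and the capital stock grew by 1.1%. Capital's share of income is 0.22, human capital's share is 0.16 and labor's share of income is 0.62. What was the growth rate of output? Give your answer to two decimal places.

Output growth was 0.84%.

Labor's share = 1 − 0.22 − 0.16 = 0.62.
The capital stock: 0.22 × 1.1 = 0.242 pp.
Human capital: 0.16 × 2.7 = 0.432 pp.
The labor force: 0.62 × (-0.7) = -0.434 pp.
Output growth = 0.6 + 0.24 = 0.84%.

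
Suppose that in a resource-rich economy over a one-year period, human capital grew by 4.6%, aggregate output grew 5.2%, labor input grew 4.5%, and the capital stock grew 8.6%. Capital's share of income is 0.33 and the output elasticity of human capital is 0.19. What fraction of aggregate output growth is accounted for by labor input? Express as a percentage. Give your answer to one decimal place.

Labor input accounted for 41.5% of growth.

Labor's share = 1 − 0.33 − 0.19 = 0.48.
Labor input contributed 0.48 × 4.5 = 2.16 pp.
Share of growth = 2.16 / 5.2 × 100 = 41.538%.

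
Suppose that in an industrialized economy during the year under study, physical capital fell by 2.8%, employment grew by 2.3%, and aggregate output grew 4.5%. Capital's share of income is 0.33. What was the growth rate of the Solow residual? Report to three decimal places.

3.883%

Labor's share = 1 − 0.33 = 0.67.
Physical capital: 0.33 × (-2.8) = -0.924 pp.
Employment: 0.67 × 2.3 = 1.541 pp.
TFP growth = 4.5 − 0.617 = 3.883%.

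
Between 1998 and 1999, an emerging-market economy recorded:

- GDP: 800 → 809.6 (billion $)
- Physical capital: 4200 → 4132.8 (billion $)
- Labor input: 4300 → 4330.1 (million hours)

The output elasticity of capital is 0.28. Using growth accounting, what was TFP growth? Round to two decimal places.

GDP growth = (809.6 − 800) / 800 = 1.2%.
Physical capital growth = (4132.8 − 4200) / 4200 = -1.6%.
Labor input growth = (4330.1 − 4300) / 4300 = 0.7%.
Labor's share = 1 − 0.28 = 0.72.
Physical capital: 0.28 × (-1.6) = -0.448 pp.
Labor input: 0.72 × 0.7 = 0.504 pp.
TFP growth = 1.2 − 0.056 = 1.144%.

TFP growth was 1.14%.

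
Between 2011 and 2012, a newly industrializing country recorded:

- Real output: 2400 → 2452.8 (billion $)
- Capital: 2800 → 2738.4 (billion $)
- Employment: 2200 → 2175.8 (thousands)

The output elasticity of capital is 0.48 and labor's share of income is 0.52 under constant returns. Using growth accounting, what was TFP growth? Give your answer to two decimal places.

3.83%

Real output growth = (2452.8 − 2400) / 2400 = 2.2%.
Capital growth = (2738.4 − 2800) / 2800 = -2.2%.
Employment growth = (2175.8 − 2200) / 2200 = -1.1%.
Labor's share = 1 − 0.48 = 0.52.
Capital: 0.48 × (-2.2) = -1.056 pp.
Employment: 0.52 × (-1.1) = -0.572 pp.
TFP growth = 2.2 + 1.628 = 3.828%.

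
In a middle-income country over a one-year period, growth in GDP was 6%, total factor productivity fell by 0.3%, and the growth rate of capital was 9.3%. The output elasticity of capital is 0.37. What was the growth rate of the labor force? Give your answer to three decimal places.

The labor force growth was 4.538%.

Labor's share = 1 − 0.37 = 0.63.
gY = gA + 0.37×9.3 + 0.63×g.
0.63×g = 6 + 0.3 − 3.441 = 2.859.
g = 2.859 / 0.63 = 4.5381%.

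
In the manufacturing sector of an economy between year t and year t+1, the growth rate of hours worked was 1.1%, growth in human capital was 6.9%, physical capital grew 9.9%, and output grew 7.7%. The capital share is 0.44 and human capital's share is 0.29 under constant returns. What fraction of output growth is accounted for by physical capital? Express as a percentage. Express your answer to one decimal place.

56.6%

Physical capital contributed 0.44 × 9.9 = 4.356 pp.
Share of growth = 4.356 / 7.7 × 100 = 56.571%.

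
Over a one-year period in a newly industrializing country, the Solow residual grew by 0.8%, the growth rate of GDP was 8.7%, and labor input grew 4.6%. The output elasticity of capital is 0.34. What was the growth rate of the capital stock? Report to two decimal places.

Labor's share = 1 − 0.34 = 0.66.
gY = gA + 0.66×4.6 + 0.34×g.
0.34×g = 8.7 − 0.8 − 3.036 = 4.864.
g = 4.864 / 0.34 = 14.3059%.

The capital stock growth was 14.31%.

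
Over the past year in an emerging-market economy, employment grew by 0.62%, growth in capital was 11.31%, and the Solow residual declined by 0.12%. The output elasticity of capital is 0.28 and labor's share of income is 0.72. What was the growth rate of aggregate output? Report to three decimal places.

Labor's share = 1 − 0.28 = 0.72.
Capital: 0.28 × 11.31 = 3.1668 pp.
Employment: 0.72 × 0.62 = 0.4464 pp.
Output growth = -0.12 + 3.6132 = 3.4932%.

Aggregate output growth was 3.493%.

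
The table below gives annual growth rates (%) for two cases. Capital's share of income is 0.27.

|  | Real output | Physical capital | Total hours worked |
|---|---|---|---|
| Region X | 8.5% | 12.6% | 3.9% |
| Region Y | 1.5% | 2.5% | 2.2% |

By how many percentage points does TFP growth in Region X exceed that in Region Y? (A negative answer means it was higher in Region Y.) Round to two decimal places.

Labor's share = 1 − 0.27 = 0.73.
Region X: TFP = 8.5 − 3.402 − 2.847 = 2.251%.
Region Y: TFP = 1.5 − 0.675 − 1.606 = -0.781%.
Difference = 2.251 − (-0.781) = 3.032 pp.

3.03 percentage points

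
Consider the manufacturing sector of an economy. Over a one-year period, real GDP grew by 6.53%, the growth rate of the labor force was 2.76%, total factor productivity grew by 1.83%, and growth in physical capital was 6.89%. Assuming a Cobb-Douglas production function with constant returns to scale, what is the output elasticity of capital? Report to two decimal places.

gY = gA + α·gK + (1−α)·gL, so gY − gA − gL = α(gK − gL).
6.53 − 1.83 − 2.76 = α × (6.89 − 2.76).
1.94 = 4.13 α, so α = 0.4697.

α = 0.47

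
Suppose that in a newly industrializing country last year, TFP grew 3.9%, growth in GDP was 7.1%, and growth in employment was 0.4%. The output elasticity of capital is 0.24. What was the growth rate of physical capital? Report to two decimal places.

Labor's share = 1 − 0.24 = 0.76.
gY = gA + 0.76×0.4 + 0.24×g.
0.24×g = 7.1 − 3.9 − 0.304 = 2.896.
g = 2.896 / 0.24 = 12.0667%.

Physical capital growth was 12.07%.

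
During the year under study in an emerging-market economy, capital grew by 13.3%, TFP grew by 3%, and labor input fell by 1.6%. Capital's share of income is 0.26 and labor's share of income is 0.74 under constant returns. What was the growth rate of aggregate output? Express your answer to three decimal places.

Labor's share = 1 − 0.26 = 0.74.
Capital: 0.26 × 13.3 = 3.458 pp.
Labor input: 0.74 × (-1.6) = -1.184 pp.
Output growth = 3 + 2.274 = 5.274%.

Aggregate output growth was 5.274%.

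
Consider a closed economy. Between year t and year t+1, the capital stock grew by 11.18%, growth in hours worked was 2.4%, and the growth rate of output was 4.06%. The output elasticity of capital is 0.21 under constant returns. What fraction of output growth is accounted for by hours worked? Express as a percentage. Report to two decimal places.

46.70%

Labor's share = 1 − 0.21 = 0.79.
Hours worked contributed 0.79 × 2.4 = 1.896 pp.
Share of growth = 1.896 / 4.06 × 100 = 46.6995%.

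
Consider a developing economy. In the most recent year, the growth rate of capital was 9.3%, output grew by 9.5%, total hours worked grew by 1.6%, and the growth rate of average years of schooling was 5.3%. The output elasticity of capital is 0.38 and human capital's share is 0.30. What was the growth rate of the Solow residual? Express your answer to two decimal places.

3.86%

Labor's share = 1 − 0.38 − 0.3 = 0.32.
Capital: 0.38 × 9.3 = 3.534 pp.
Average years of schooling: 0.3 × 5.3 = 1.59 pp.
Total hours worked: 0.32 × 1.6 = 0.512 pp.
TFP growth = 9.5 − 5.636 = 3.864%.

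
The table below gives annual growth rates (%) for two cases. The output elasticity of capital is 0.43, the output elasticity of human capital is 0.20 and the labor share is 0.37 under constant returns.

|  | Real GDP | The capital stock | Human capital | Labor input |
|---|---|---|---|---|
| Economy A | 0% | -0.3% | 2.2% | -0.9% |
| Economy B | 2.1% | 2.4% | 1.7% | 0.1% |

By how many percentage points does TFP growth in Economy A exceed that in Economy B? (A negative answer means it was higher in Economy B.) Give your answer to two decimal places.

Labor's share = 1 − 0.43 − 0.2 = 0.37.
Economy A: TFP = 0 + 0.129 − 0.44 + 0.333 = 0.022%.
Economy B: TFP = 2.1 − 1.032 − 0.34 − 0.037 = 0.691%.
Difference = 0.022 − (0.691) = -0.669 pp.

-0.67 percentage points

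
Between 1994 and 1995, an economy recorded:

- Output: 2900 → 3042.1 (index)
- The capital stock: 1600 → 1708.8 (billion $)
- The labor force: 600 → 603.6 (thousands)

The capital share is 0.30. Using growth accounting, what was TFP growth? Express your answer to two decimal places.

Output growth = (3042.1 − 2900) / 2900 = 4.9%.
The capital stock growth = (1708.8 − 1600) / 1600 = 6.8%.
The labor force growth = (603.6 − 600) / 600 = 0.6%.
Labor's share = 1 − 0.3 = 0.7.
The capital stock: 0.3 × 6.8 = 2.04 pp.
The labor force: 0.7 × 0.6 = 0.42 pp.
TFP growth = 4.9 − 2.46 = 2.44%.

2.44%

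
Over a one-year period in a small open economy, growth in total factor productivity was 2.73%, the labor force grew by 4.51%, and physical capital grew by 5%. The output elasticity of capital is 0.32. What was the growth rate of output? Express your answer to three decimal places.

Output grew 7.397%.

Labor's share = 1 − 0.32 = 0.68.
Physical capital: 0.32 × 5 = 1.6 pp.
The labor force: 0.68 × 4.51 = 3.0668 pp.
Output growth = 2.73 + 4.6668 = 7.3968%.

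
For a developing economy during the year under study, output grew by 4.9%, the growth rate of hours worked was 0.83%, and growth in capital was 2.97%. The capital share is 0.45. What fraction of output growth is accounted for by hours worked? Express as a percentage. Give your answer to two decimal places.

Hours worked accounted for 9.32% of growth.

Labor's share = 1 − 0.45 = 0.55.
Hours worked contributed 0.55 × 0.83 = 0.4565 pp.
Share of growth = 0.4565 / 4.9 × 100 = 9.3163%.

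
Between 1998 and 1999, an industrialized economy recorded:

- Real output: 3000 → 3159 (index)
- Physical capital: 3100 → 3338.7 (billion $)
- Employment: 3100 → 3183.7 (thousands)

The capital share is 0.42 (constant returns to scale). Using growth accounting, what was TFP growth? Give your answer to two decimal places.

TFP grew 0.50%.

Real output growth = (3159 − 3000) / 3000 = 5.3%.
Physical capital growth = (3338.7 − 3100) / 3100 = 7.7%.
Employment growth = (3183.7 − 3100) / 3100 = 2.7%.
Labor's share = 1 − 0.42 = 0.58.
Physical capital: 0.42 × 7.7 = 3.234 pp.
Employment: 0.58 × 2.7 = 1.566 pp.
TFP growth = 5.3 − 4.8 = 0.5%.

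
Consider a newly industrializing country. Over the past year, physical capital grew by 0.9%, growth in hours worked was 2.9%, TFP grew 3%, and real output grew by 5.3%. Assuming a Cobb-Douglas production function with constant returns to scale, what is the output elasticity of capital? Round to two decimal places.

The output elasticity of capital is 0.30.

gY = gA + α·gK + (1−α)·gL, so gY − gA − gL = α(gK − gL).
5.3 − 3 − 2.9 = α × (0.9 − 2.9).
-0.6 = -2 α, so α = 0.3.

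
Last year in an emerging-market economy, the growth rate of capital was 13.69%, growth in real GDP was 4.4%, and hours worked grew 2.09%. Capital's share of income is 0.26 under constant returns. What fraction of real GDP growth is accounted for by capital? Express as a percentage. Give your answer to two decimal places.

Capital accounted for 80.90% of growth.

Capital contributed 0.26 × 13.69 = 3.5594 pp.
Share of growth = 3.5594 / 4.4 × 100 = 80.8955%.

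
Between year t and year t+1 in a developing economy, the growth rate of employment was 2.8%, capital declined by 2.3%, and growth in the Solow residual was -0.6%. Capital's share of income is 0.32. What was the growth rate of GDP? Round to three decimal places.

Labor's share = 1 − 0.32 = 0.68.
Capital: 0.32 × (-2.3) = -0.736 pp.
Employment: 0.68 × 2.8 = 1.904 pp.
Output growth = -0.6 + 1.168 = 0.568%.

0.568%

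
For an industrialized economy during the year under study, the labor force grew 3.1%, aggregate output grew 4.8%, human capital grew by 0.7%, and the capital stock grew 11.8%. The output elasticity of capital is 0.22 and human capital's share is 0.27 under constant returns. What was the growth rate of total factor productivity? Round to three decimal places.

0.434%

Labor's share = 1 − 0.22 − 0.27 = 0.51.
The capital stock: 0.22 × 11.8 = 2.596 pp.
Human capital: 0.27 × 0.7 = 0.189 pp.
The labor force: 0.51 × 3.1 = 1.581 pp.
TFP growth = 4.8 − 4.366 = 0.434%.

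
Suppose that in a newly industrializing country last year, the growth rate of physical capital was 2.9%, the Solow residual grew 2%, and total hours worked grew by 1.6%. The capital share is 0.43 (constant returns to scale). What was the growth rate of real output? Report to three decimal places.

Labor's share = 1 − 0.43 = 0.57.
Physical capital: 0.43 × 2.9 = 1.247 pp.
Total hours worked: 0.57 × 1.6 = 0.912 pp.
Output growth = 2 + 2.159 = 4.159%.

4.159%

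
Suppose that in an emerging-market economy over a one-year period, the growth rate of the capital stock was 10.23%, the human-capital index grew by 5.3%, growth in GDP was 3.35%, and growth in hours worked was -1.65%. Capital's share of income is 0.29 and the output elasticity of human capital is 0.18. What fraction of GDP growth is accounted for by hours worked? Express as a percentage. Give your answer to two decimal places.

Labor's share = 1 − 0.29 − 0.18 = 0.53.
Hours worked contributed 0.53 × (-1.65) = -0.8745 pp.
Share of growth = -0.8745 / 3.35 × 100 = -26.1045%.

Hours worked accounted for -26.10% of growth.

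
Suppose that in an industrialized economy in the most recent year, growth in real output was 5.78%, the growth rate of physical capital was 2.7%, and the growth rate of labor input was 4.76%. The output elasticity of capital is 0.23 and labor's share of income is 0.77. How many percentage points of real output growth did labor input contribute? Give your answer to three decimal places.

Labor's share = 1 − 0.23 = 0.77.
Contribution = share × growth = 0.77 × 4.76 = 3.6652 pp.

3.665 pp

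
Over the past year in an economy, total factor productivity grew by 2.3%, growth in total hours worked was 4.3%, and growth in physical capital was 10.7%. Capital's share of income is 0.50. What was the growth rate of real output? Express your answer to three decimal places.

Labor's share = 1 − 0.5 = 0.5.
Physical capital: 0.5 × 10.7 = 5.35 pp.
Total hours worked: 0.5 × 4.3 = 2.15 pp.
Output growth = 2.3 + 7.5 = 9.8%.

9.800%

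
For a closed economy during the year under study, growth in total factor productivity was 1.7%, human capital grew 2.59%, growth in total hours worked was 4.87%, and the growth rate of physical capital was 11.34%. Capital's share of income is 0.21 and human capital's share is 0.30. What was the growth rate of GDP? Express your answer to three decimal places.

Labor's share = 1 − 0.21 − 0.3 = 0.49.
Physical capital: 0.21 × 11.34 = 2.3814 pp.
Human capital: 0.3 × 2.59 = 0.777 pp.
Total hours worked: 0.49 × 4.87 = 2.3863 pp.
Output growth = 1.7 + 5.5447 = 7.2447%.

7.245%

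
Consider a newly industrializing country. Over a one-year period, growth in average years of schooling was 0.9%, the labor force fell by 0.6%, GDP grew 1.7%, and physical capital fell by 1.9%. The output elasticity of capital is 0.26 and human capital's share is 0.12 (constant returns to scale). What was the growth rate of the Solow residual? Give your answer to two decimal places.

2.46%

Labor's share = 1 − 0.26 − 0.12 = 0.62.
Physical capital: 0.26 × (-1.9) = -0.494 pp.
Average years of schooling: 0.12 × 0.9 = 0.108 pp.
The labor force: 0.62 × (-0.6) = -0.372 pp.
TFP growth = 1.7 + 0.758 = 2.458%.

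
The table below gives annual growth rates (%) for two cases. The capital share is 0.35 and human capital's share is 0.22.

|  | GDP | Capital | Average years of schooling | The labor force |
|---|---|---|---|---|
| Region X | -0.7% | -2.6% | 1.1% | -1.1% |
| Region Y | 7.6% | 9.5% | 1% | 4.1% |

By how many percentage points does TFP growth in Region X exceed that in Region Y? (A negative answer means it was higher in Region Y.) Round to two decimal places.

Labor's share = 1 − 0.35 − 0.22 = 0.43.
Region X: TFP = -0.7 + 0.91 − 0.242 + 0.473 = 0.441%.
Region Y: TFP = 7.6 − 3.325 − 0.22 − 1.763 = 2.292%.
Difference = 0.441 − (2.292) = -1.851 pp.

-1.85 percentage points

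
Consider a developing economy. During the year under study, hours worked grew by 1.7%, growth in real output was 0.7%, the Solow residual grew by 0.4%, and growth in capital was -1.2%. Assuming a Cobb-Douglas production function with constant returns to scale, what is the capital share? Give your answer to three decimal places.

gY = gA + α·gK + (1−α)·gL, so gY − gA − gL = α(gK − gL).
0.7 − 0.4 − 1.7 = α × (-1.2 − 1.7).
-1.4 = -2.9 α, so α = 0.48276.

0.483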